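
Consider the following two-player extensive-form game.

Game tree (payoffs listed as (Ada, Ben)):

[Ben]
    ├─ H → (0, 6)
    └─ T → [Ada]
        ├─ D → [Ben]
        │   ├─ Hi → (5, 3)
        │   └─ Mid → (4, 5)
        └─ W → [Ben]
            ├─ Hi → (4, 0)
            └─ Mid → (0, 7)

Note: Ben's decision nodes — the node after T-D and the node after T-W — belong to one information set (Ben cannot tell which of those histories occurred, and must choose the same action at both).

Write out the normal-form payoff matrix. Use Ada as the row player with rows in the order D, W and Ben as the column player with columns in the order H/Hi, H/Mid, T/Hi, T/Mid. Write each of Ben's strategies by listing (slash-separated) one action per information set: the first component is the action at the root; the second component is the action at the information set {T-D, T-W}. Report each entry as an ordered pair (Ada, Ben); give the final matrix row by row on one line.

D: (0,6) (0,6) (5,3) (4,5) | W: (0,6) (0,6) (4,0) (0,7)

Row D: H/Hi→(0,6), H/Mid→(0,6), T/Hi→(5,3), T/Mid→(4,5)
Row W: H/Hi→(0,6), H/Mid→(0,6), T/Hi→(4,0), T/Mid→(0,7)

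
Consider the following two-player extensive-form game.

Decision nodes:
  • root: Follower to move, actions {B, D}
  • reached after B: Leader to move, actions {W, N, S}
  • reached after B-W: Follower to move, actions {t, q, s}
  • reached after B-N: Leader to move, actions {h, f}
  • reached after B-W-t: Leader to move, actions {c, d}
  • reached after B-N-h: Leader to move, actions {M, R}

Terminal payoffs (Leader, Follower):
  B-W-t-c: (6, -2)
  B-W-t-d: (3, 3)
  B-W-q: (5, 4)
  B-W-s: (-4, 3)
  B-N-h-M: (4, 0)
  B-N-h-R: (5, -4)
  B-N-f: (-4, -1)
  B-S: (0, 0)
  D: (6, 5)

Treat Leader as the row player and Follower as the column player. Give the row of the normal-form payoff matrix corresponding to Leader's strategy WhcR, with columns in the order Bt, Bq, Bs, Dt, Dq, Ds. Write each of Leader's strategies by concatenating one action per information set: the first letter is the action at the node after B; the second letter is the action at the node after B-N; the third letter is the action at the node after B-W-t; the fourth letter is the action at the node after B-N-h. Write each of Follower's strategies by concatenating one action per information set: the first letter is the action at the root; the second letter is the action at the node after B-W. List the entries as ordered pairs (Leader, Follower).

(6,-2) (5,4) (-4,3) (6,5) (6,5) (6,5)

vs Bt: Follower plays B → Leader plays W at [B] → Follower plays t at [B-W] → Leader plays c at [B-W-t] → (6, -2)
vs Bq: Follower plays B → Leader plays W at [B] → Follower plays q at [B-W] → (5, 4)
vs Bs: Follower plays B → Leader plays W at [B] → Follower plays s at [B-W] → (-4, 3)
vs Dt: Follower plays D → (6, 5)
vs Dq: Follower plays D → (6, 5)
vs Ds: Follower plays D → (6, 5)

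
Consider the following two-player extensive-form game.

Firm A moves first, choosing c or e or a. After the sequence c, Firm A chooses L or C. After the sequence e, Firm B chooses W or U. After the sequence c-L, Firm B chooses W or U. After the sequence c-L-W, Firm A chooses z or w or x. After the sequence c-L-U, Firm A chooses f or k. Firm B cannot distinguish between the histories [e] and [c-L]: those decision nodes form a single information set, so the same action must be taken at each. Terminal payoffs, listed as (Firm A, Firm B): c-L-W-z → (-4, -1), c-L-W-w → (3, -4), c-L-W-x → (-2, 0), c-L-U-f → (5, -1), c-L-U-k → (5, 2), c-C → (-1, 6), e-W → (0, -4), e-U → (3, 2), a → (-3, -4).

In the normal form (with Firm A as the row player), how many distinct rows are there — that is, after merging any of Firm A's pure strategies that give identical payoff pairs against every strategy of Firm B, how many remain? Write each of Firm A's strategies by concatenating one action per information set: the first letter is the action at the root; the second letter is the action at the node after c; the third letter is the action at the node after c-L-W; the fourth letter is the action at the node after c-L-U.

Firm A has 36 pure strategies: cLzf, cLzk, cLwf, cLwk, cLxf, cLxk, cCzf, cCzk, cCwf, cCwk, cCxf, cCxk, eLzf, eLzk, eLwf, eLwk, eLxf, eLxk, eCzf, eCzk, eCwf, eCwk, eCxf, eCxk, aLzf, aLzk, aLwf, aLwk, aLxf, aLxk, aCzf, aCzk, aCwf, aCwk, aCxf, aCxk. Columns: W, U.
{cLzf} → row (-4,-1) (5,-1)
{cLzk} → row (-4,-1) (5,2)
{cLwf} → row (3,-4) (5,-1)
{cLwk} → row (3,-4) (5,2)
{cLxf} → row (-2,0) (5,-1)
{cLxk} → row (-2,0) (5,2)
{cCzf, cCzk, cCwf, cCwk, cCxf, cCxk} → row (-1,6) (-1,6)
{eLzf, eLzk, eLwf, eLwk, eLxf, eLxk, eCzf, eCzk, eCwf, eCwk, eCxf, eCxk} → row (0,-4) (3,2)
{aLzf, aLzk, aLwf, aLwk, aLxf, aLxk, aCzf, aCzk, aCwf, aCwk, aCxf, aCxk} → row (-3,-4) (-3,-4)
That's 9 distinct rows out of 36 strategies.

9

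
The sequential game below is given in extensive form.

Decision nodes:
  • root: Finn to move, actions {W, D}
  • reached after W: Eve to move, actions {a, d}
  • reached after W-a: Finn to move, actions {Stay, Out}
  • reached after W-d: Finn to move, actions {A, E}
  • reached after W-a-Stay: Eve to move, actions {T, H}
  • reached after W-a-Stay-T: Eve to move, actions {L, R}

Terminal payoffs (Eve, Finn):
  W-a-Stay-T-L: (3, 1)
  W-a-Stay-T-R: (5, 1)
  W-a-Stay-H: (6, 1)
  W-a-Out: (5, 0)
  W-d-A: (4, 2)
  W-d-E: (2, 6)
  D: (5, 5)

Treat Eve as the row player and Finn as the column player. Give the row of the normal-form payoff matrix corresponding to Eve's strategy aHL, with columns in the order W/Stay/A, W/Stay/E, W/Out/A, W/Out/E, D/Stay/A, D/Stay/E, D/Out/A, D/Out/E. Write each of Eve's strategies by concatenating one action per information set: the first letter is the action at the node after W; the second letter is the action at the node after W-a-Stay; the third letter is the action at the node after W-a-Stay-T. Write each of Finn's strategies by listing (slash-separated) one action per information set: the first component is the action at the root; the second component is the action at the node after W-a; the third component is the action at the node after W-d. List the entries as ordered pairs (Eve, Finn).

(6,1) (6,1) (5,0) (5,0) (5,5) (5,5) (5,5) (5,5)

vs W/Stay/A: Finn plays W → Eve plays a at [W] → Finn plays Stay at [W-a] → Eve plays H at [W-a-Stay] → (6, 1)
vs W/Stay/E: Finn plays W → Eve plays a at [W] → Finn plays Stay at [W-a] → Eve plays H at [W-a-Stay] → (6, 1)
vs W/Out/A: Finn plays W → Eve plays a at [W] → Finn plays Out at [W-a] → (5, 0)
vs W/Out/E: Finn plays W → Eve plays a at [W] → Finn plays Out at [W-a] → (5, 0)
vs D/Stay/A: Finn plays D → (5, 5)
vs D/Stay/E: Finn plays D → (5, 5)
vs D/Out/A: Finn plays D → (5, 5)
vs D/Out/E: Finn plays D → (5, 5)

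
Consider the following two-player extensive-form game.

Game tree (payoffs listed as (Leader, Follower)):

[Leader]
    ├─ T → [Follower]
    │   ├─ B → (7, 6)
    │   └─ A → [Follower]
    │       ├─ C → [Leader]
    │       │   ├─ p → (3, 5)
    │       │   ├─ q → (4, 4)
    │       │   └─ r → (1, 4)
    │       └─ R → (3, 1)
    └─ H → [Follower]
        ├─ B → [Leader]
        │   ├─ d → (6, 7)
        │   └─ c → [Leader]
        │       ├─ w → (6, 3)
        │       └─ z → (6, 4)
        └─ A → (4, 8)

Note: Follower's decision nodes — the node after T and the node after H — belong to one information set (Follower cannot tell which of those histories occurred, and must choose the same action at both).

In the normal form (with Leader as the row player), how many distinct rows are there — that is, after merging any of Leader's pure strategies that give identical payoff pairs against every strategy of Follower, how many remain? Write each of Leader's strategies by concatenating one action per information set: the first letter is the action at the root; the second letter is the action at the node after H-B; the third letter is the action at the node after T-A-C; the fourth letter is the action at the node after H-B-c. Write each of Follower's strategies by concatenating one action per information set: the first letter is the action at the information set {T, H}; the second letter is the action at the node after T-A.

Leader has 24 pure strategies: Tdpw, Tdpz, Tdqw, Tdqz, Tdrw, Tdrz, Tcpw, Tcpz, Tcqw, Tcqz, Tcrw, Tcrz, Hdpw, Hdpz, Hdqw, Hdqz, Hdrw, Hdrz, Hcpw, Hcpz, Hcqw, Hcqz, Hcrw, Hcrz. Columns: BC, BR, AC, AR.
{Tdpw, Tdpz, Tcpw, Tcpz} → row (7,6) (7,6) (3,5) (3,1)
{Tdqw, Tdqz, Tcqw, Tcqz} → row (7,6) (7,6) (4,4) (3,1)
{Tdrw, Tdrz, Tcrw, Tcrz} → row (7,6) (7,6) (1,4) (3,1)
{Hdpw, Hdpz, Hdqw, Hdqz, Hdrw, Hdrz} → row (6,7) (6,7) (4,8) (4,8)
{Hcpw, Hcqw, Hcrw} → row (6,3) (6,3) (4,8) (4,8)
{Hcpz, Hcqz, Hcrz} → row (6,4) (6,4) (4,8) (4,8)
That's 6 distinct rows out of 24 strategies.

6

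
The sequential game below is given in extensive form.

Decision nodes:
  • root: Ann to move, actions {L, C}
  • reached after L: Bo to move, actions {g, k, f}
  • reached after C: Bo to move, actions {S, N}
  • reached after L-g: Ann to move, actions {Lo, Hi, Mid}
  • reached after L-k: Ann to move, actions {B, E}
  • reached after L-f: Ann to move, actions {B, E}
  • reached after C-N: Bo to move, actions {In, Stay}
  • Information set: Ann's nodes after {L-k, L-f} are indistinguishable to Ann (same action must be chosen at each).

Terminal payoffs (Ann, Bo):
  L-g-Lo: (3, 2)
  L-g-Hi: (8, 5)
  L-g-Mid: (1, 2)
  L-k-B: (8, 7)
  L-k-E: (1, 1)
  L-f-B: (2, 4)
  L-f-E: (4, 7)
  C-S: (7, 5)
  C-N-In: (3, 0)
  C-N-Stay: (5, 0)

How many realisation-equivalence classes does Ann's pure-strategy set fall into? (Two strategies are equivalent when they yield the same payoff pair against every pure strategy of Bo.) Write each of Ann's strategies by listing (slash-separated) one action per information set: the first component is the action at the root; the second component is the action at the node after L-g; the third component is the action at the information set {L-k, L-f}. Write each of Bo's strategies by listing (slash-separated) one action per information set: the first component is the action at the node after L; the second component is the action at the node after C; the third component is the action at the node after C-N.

Ann has 12 pure strategies: L/Lo/B, L/Lo/E, L/Hi/B, L/Hi/E, L/Mid/B, L/Mid/E, C/Lo/B, C/Lo/E, C/Hi/B, C/Hi/E, C/Mid/B, C/Mid/E. Columns: g/S/In, g/S/Stay, g/N/In, g/N/Stay, k/S/In, k/S/Stay, k/N/In, k/N/Stay, f/S/In, f/S/Stay, f/N/In, f/N/Stay.
{L/Lo/B} → row (3,2) (3,2) (3,2) (3,2) (8,7) (8,7) (8,7) (8,7) (2,4) (2,4) (2,4) (2,4)
{L/Lo/E} → row (3,2) (3,2) (3,2) (3,2) (1,1) (1,1) (1,1) (1,1) (4,7) (4,7) (4,7) (4,7)
{L/Hi/B} → row (8,5) (8,5) (8,5) (8,5) (8,7) (8,7) (8,7) (8,7) (2,4) (2,4) (2,4) (2,4)
{L/Hi/E} → row (8,5) (8,5) (8,5) (8,5) (1,1) (1,1) (1,1) (1,1) (4,7) (4,7) (4,7) (4,7)
{L/Mid/B} → row (1,2) (1,2) (1,2) (1,2) (8,7) (8,7) (8,7) (8,7) (2,4) (2,4) (2,4) (2,4)
{L/Mid/E} → row (1,2) (1,2) (1,2) (1,2) (1,1) (1,1) (1,1) (1,1) (4,7) (4,7) (4,7) (4,7)
{C/Lo/B, C/Lo/E, C/Hi/B, C/Hi/E, C/Mid/B, C/Mid/E} → row (7,5) (7,5) (3,0) (5,0) (7,5) (7,5) (3,0) (5,0) (7,5) (7,5) (3,0) (5,0)
That's 7 distinct rows out of 12 strategies.

7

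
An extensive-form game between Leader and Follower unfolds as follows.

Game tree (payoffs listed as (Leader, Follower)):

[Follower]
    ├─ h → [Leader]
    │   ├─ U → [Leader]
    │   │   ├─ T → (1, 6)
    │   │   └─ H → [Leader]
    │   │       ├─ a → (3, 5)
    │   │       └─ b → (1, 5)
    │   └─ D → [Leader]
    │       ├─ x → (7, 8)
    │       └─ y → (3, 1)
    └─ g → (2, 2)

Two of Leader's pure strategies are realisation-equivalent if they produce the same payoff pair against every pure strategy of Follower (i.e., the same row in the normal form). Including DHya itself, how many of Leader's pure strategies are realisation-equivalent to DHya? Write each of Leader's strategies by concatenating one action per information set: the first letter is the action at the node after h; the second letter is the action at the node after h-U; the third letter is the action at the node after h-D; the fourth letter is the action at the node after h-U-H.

4

Row for DHya (columns h, g): (3,1) (2,2).
Under DHya, Leader's choice at the node after h-U and at the node after h-U-H can never be reached regardless of what Follower does, so varying those choices leaves every outcome unchanged.
Holding the reachable choices fixed and varying the unreachable ones freely already gives 2 × 2 = 4 equivalent strategies.
No other strategy reproduces this row, so those 4 are the full class: DTya, DTyb, DHya, DHyb.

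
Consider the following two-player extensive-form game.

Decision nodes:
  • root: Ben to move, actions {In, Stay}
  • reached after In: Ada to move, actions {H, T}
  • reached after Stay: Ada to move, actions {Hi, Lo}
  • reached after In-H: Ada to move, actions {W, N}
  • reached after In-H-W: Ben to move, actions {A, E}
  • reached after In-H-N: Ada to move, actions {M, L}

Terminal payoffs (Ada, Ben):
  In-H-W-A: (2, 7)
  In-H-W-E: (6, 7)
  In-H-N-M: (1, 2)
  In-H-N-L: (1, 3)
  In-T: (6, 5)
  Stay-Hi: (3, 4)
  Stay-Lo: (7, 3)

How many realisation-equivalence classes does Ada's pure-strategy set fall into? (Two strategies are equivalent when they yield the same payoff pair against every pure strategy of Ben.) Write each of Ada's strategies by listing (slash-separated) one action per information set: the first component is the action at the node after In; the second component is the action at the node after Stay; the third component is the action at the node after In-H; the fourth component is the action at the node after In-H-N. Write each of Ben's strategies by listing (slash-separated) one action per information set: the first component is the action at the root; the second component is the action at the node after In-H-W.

Ada has 16 pure strategies: H/Hi/W/M, H/Hi/W/L, H/Hi/N/M, H/Hi/N/L, H/Lo/W/M, H/Lo/W/L, H/Lo/N/M, H/Lo/N/L, T/Hi/W/M, T/Hi/W/L, T/Hi/N/M, T/Hi/N/L, T/Lo/W/M, T/Lo/W/L, T/Lo/N/M, T/Lo/N/L. Columns: In/A, In/E, Stay/A, Stay/E.
{H/Hi/W/M, H/Hi/W/L} → row (2,7) (6,7) (3,4) (3,4)
{H/Hi/N/M} → row (1,2) (1,2) (3,4) (3,4)
{H/Hi/N/L} → row (1,3) (1,3) (3,4) (3,4)
{H/Lo/W/M, H/Lo/W/L} → row (2,7) (6,7) (7,3) (7,3)
{H/Lo/N/M} → row (1,2) (1,2) (7,3) (7,3)
{H/Lo/N/L} → row (1,3) (1,3) (7,3) (7,3)
{T/Hi/W/M, T/Hi/W/L, T/Hi/N/M, T/Hi/N/L} → row (6,5) (6,5) (3,4) (3,4)
{T/Lo/W/M, T/Lo/W/L, T/Lo/N/M, T/Lo/N/L} → row (6,5) (6,5) (7,3) (7,3)
That's 8 distinct rows out of 16 strategies.

8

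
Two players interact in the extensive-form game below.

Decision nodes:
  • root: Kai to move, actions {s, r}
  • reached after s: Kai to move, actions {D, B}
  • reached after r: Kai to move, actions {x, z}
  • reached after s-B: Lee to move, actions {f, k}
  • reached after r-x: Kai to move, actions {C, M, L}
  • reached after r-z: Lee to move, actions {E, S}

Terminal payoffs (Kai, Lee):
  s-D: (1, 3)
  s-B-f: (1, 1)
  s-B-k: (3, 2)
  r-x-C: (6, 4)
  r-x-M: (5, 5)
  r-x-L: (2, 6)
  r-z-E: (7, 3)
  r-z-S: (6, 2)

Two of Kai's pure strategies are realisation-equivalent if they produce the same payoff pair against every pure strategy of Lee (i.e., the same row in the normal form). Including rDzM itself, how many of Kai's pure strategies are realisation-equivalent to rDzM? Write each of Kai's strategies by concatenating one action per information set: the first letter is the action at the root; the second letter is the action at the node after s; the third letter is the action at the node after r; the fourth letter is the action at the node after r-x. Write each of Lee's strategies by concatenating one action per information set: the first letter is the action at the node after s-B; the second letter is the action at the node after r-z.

Row for rDzM (columns fE, fS, kE, kS): (7,3) (6,2) (7,3) (6,2).
Under rDzM, Kai's choice at the node after s and at the node after r-x can never be reached regardless of what Lee does, so varying those choices leaves every outcome unchanged.
Holding the reachable choices fixed and varying the unreachable ones freely already gives 2 × 3 = 6 equivalent strategies.
No other strategy reproduces this row, so those 6 are the full class: rDzC, rDzM, rDzL, rBzC, rBzM, rBzL.

6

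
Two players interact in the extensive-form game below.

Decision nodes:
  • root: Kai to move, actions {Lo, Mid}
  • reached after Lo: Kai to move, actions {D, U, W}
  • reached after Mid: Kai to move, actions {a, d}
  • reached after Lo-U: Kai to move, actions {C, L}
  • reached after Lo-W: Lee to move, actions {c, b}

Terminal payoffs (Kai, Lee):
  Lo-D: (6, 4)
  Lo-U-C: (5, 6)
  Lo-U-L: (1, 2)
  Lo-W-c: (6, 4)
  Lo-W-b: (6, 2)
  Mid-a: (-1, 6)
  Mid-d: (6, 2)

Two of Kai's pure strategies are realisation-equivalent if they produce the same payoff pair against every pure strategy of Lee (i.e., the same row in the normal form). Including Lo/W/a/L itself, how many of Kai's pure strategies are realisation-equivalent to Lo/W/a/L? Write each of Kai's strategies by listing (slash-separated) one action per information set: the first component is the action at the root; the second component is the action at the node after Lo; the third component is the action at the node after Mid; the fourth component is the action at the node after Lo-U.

Row for Lo/W/a/L (columns c, b): (6,4) (6,2).
Under Lo/W/a/L, Kai's choice at the node after Mid and at the node after Lo-U can never be reached regardless of what Lee does, so varying those choices leaves every outcome unchanged.
Holding the reachable choices fixed and varying the unreachable ones freely already gives 2 × 2 = 4 equivalent strategies.
No other strategy reproduces this row, so those 4 are the full class: Lo/W/a/C, Lo/W/a/L, Lo/W/d/C, Lo/W/d/L.

4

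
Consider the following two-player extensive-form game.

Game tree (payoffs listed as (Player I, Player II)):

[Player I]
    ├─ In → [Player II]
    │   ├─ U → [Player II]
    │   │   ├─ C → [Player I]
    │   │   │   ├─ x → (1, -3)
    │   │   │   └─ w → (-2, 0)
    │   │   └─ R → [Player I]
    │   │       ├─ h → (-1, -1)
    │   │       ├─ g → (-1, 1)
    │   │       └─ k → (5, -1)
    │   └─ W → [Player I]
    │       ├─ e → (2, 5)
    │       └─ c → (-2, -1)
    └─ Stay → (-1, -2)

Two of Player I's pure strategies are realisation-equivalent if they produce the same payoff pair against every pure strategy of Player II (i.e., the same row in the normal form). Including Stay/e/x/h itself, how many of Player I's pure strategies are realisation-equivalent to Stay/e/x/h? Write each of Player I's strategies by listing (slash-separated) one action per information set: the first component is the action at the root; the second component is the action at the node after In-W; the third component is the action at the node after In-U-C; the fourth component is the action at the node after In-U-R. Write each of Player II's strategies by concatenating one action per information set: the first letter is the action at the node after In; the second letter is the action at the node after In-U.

Row for Stay/e/x/h (columns UC, UR, WC, WR): (-1,-2) (-1,-2) (-1,-2) (-1,-2).
Under Stay/e/x/h, Player I's choice at the node after In-W and at the node after In-U-C and at the node after In-U-R can never be reached regardless of what Player II does, so varying those choices leaves every outcome unchanged.
Holding the reachable choices fixed and varying the unreachable ones freely already gives 2 × 2 × 3 = 12 equivalent strategies.
No other strategy reproduces this row, so those 12 are the full class: Stay/e/x/h, Stay/e/x/g, Stay/e/x/k, Stay/e/w/h, Stay/e/w/g, Stay/e/w/k, Stay/c/x/h, Stay/c/x/g, Stay/c/x/k, Stay/c/w/h, Stay/c/w/g, Stay/c/w/k.

12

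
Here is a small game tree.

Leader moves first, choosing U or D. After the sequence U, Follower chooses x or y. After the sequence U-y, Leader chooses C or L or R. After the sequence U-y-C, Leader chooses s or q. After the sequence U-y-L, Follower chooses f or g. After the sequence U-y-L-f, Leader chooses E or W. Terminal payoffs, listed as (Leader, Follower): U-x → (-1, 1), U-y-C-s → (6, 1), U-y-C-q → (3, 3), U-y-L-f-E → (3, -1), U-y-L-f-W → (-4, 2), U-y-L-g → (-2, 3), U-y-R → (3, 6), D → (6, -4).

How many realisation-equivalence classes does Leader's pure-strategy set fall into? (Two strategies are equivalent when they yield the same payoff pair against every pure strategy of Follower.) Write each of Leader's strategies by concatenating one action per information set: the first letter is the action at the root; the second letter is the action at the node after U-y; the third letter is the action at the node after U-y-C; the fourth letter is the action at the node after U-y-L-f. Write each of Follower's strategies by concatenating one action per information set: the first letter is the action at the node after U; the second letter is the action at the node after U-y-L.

Leader has 24 pure strategies: UCsE, UCsW, UCqE, UCqW, ULsE, ULsW, ULqE, ULqW, URsE, URsW, URqE, URqW, DCsE, DCsW, DCqE, DCqW, DLsE, DLsW, DLqE, DLqW, DRsE, DRsW, DRqE, DRqW. Columns: xf, xg, yf, yg.
{UCsE, UCsW} → row (-1,1) (-1,1) (6,1) (6,1)
{UCqE, UCqW} → row (-1,1) (-1,1) (3,3) (3,3)
{ULsE, ULqE} → row (-1,1) (-1,1) (3,-1) (-2,3)
{ULsW, ULqW} → row (-1,1) (-1,1) (-4,2) (-2,3)
{URsE, URsW, URqE, URqW} → row (-1,1) (-1,1) (3,6) (3,6)
{DCsE, DCsW, DCqE, DCqW, DLsE, DLsW, DLqE, DLqW, DRsE, DRsW, DRqE, DRqW} → row (6,-4) (6,-4) (6,-4) (6,-4)
That's 6 distinct rows out of 24 strategies.

6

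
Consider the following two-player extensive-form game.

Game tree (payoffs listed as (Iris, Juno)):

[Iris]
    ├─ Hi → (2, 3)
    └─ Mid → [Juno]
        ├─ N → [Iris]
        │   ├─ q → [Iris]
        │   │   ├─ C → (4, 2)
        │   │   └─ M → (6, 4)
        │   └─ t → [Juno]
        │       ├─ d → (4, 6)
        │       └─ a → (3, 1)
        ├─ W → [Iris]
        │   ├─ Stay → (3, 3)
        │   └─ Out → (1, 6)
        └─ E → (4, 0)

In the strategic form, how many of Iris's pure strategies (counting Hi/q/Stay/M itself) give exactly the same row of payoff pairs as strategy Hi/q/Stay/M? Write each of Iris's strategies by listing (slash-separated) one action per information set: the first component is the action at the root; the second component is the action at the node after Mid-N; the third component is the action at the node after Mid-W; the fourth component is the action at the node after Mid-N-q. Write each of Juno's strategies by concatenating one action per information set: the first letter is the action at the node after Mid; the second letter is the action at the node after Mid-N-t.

Row for Hi/q/Stay/M (columns Nd, Na, Wd, Wa, Ed, Ea): (2,3) (2,3) (2,3) (2,3) (2,3) (2,3).
Under Hi/q/Stay/M, Iris's choice at the node after Mid-N and at the node after Mid-W and at the node after Mid-N-q can never be reached regardless of what Juno does, so varying those choices leaves every outcome unchanged.
Holding the reachable choices fixed and varying the unreachable ones freely already gives 2 × 2 × 2 = 8 equivalent strategies.
No other strategy reproduces this row, so those 8 are the full class: Hi/q/Stay/C, Hi/q/Stay/M, Hi/q/Out/C, Hi/q/Out/M, Hi/t/Stay/C, Hi/t/Stay/M, Hi/t/Out/C, Hi/t/Out/M.

8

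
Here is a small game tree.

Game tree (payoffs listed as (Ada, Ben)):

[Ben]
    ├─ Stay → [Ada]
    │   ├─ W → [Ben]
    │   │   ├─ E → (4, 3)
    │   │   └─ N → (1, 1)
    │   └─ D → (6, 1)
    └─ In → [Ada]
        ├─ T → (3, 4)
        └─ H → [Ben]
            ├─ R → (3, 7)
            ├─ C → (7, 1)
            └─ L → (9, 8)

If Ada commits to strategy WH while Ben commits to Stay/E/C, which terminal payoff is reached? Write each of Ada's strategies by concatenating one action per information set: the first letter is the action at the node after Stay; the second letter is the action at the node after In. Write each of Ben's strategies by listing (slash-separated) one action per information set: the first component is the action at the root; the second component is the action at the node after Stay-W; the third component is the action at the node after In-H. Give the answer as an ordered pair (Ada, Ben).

Trace the play path from the root:
  Ben plays Stay
  Ada plays W at [Stay]
  Ben plays E at [Stay-W]
→ terminal payoff (4, 3).
(Ada's choice at the node after In is never reached on this path, so it doesn't affect the outcome.)

(4, 3)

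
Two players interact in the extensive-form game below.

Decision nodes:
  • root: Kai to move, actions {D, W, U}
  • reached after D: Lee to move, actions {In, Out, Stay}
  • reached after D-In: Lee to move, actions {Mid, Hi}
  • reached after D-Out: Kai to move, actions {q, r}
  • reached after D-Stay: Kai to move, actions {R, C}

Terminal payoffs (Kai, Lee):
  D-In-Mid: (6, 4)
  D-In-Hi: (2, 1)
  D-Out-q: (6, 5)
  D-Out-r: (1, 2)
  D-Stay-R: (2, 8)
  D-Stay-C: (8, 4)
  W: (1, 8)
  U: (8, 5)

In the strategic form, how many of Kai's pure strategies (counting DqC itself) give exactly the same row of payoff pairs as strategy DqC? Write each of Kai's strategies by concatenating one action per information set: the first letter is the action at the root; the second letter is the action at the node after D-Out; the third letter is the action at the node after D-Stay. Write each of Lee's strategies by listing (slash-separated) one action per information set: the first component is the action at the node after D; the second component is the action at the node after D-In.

1

Row for DqC (columns In/Mid, In/Hi, Out/Mid, Out/Hi, Stay/Mid, Stay/Hi): (6,4) (2,1) (6,5) (6,5) (8,4) (8,4).
Every one of Kai's information sets is on the play path for some reply by Lee when Kai follows DqC.
Changing the action at any of them therefore changes at least one column, so only DqC itself gives this row.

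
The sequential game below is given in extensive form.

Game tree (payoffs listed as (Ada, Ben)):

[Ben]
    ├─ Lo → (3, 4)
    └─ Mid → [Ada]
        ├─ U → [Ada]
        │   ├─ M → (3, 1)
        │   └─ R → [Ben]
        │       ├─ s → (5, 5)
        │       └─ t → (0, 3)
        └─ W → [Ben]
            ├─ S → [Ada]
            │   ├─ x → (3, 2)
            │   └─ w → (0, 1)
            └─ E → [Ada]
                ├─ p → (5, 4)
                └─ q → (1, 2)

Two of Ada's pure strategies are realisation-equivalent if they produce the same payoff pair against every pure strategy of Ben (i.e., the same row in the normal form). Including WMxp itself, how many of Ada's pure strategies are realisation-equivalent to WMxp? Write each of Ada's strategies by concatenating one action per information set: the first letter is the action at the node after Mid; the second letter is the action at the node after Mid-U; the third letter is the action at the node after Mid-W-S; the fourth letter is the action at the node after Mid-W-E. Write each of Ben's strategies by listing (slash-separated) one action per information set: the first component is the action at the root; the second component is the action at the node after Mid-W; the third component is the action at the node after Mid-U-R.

Row for WMxp (columns Lo/S/s, Lo/S/t, Lo/E/s, Lo/E/t, Mid/S/s, Mid/S/t, Mid/E/s, Mid/E/t): (3,4) (3,4) (3,4) (3,4) (3,2) (3,2) (5,4) (5,4).
Under WMxp, Ada's choice at the node after Mid-U can never be reached regardless of what Ben does, so varying those choices leaves every outcome unchanged.
Holding the reachable choices fixed and varying the unreachable one freely already gives 2 equivalent strategies.
No other strategy reproduces this row, so those 2 are the full class: WMxp, WRxp.

2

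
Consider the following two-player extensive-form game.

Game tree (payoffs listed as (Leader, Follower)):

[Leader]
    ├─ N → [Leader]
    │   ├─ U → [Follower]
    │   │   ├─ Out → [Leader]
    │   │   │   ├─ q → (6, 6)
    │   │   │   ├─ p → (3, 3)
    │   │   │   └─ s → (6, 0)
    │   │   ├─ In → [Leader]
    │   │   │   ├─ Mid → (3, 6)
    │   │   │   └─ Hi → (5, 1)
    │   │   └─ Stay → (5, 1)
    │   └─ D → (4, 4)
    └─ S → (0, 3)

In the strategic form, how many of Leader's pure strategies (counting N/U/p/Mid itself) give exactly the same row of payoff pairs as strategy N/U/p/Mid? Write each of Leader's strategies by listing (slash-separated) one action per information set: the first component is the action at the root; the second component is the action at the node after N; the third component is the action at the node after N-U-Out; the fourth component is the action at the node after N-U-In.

Row for N/U/p/Mid (columns Out, In, Stay): (3,3) (3,6) (5,1).
Every one of Leader's information sets is on the play path for some reply by Follower when Leader follows N/U/p/Mid.
Changing the action at any of them therefore changes at least one column, so only N/U/p/Mid itself gives this row.

1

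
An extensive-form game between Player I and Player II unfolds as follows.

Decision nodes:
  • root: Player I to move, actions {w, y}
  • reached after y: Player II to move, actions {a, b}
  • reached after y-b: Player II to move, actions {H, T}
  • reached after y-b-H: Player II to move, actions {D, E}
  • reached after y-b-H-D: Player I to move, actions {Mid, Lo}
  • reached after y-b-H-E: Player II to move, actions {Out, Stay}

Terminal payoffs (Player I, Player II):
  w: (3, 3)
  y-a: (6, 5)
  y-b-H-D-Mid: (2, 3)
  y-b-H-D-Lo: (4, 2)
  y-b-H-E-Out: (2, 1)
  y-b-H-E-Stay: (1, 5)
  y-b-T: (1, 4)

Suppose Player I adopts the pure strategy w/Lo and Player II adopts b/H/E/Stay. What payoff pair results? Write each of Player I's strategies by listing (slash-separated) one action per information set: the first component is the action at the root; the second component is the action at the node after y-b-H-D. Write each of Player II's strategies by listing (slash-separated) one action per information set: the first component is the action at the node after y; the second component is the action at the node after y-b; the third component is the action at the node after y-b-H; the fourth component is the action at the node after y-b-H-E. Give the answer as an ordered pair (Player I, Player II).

(3, 3)

Trace the play path from the root:
  Player I plays w
→ terminal payoff (3, 3).
(Player I's choice at the node after y-b-H-D is never reached on this path, so it doesn't affect the outcome.)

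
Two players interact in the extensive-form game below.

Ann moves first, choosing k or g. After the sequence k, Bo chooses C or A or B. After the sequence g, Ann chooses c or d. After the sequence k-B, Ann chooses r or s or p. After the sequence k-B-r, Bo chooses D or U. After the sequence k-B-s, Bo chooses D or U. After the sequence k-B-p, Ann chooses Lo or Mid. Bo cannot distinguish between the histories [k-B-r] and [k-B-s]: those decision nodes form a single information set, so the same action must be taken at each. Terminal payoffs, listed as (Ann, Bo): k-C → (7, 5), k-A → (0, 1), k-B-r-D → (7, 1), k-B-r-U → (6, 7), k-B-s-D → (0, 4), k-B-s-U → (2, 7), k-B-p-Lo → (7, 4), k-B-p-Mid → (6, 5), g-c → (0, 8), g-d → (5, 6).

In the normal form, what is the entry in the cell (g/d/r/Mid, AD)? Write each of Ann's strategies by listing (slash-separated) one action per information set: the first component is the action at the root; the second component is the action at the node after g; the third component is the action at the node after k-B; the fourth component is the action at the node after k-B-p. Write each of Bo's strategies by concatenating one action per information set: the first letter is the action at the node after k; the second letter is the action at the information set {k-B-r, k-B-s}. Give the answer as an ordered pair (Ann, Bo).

(5, 6)

Trace the play path from the root:
  Ann plays g
  Ann plays d at [g]
→ terminal payoff (5, 6).
(Ann's choice at the node after k-B is never reached on this path, so it doesn't affect the outcome.)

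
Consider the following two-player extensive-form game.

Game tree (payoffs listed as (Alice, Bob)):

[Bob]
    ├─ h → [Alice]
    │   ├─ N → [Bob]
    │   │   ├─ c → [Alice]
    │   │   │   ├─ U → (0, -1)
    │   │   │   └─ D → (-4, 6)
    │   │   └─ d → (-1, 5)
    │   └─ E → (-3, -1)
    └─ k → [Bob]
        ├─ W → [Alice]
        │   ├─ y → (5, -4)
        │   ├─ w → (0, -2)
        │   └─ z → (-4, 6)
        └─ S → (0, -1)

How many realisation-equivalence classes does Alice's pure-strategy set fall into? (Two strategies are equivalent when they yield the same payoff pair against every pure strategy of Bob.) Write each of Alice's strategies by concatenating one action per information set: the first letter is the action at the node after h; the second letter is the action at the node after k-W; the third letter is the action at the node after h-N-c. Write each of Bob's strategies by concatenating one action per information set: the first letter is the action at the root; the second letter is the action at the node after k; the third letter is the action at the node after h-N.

Alice has 12 pure strategies: NyU, NyD, NwU, NwD, NzU, NzD, EyU, EyD, EwU, EwD, EzU, EzD. Columns: hWc, hWd, hSc, hSd, kWc, kWd, kSc, kSd.
{NyU} → row (0,-1) (-1,5) (0,-1) (-1,5) (5,-4) (5,-4) (0,-1) (0,-1)
{NyD} → row (-4,6) (-1,5) (-4,6) (-1,5) (5,-4) (5,-4) (0,-1) (0,-1)
{NwU} → row (0,-1) (-1,5) (0,-1) (-1,5) (0,-2) (0,-2) (0,-1) (0,-1)
{NwD} → row (-4,6) (-1,5) (-4,6) (-1,5) (0,-2) (0,-2) (0,-1) (0,-1)
{NzU} → row (0,-1) (-1,5) (0,-1) (-1,5) (-4,6) (-4,6) (0,-1) (0,-1)
{NzD} → row (-4,6) (-1,5) (-4,6) (-1,5) (-4,6) (-4,6) (0,-1) (0,-1)
{EyU, EyD} → row (-3,-1) (-3,-1) (-3,-1) (-3,-1) (5,-4) (5,-4) (0,-1) (0,-1)
{EwU, EwD} → row (-3,-1) (-3,-1) (-3,-1) (-3,-1) (0,-2) (0,-2) (0,-1) (0,-1)
{EzU, EzD} → row (-3,-1) (-3,-1) (-3,-1) (-3,-1) (-4,6) (-4,6) (0,-1) (0,-1)
That's 9 distinct rows out of 12 strategies.

9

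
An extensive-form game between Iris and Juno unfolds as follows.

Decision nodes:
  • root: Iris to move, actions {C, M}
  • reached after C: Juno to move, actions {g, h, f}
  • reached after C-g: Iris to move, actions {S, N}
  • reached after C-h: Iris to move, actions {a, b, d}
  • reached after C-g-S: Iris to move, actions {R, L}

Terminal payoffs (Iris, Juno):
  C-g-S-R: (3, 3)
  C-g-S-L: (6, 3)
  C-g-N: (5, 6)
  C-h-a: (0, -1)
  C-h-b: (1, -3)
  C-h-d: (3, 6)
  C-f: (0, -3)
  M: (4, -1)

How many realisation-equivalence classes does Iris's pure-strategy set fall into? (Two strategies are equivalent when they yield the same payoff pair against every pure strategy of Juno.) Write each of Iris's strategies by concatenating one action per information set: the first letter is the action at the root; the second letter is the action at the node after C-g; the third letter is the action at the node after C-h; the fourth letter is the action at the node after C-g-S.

10

Iris has 24 pure strategies: CSaR, CSaL, CSbR, CSbL, CSdR, CSdL, CNaR, CNaL, CNbR, CNbL, CNdR, CNdL, MSaR, MSaL, MSbR, MSbL, MSdR, MSdL, MNaR, MNaL, MNbR, MNbL, MNdR, MNdL. Columns: g, h, f.
{CSaR} → row (3,3) (0,-1) (0,-3)
{CSaL} → row (6,3) (0,-1) (0,-3)
{CSbR} → row (3,3) (1,-3) (0,-3)
{CSbL} → row (6,3) (1,-3) (0,-3)
{CSdR} → row (3,3) (3,6) (0,-3)
{CSdL} → row (6,3) (3,6) (0,-3)
{CNaR, CNaL} → row (5,6) (0,-1) (0,-3)
{CNbR, CNbL} → row (5,6) (1,-3) (0,-3)
{CNdR, CNdL} → row (5,6) (3,6) (0,-3)
{MSaR, MSaL, MSbR, MSbL, MSdR, MSdL, MNaR, MNaL, MNbR, MNbL, MNdR, MNdL} → row (4,-1) (4,-1) (4,-1)
That's 10 distinct rows out of 24 strategies.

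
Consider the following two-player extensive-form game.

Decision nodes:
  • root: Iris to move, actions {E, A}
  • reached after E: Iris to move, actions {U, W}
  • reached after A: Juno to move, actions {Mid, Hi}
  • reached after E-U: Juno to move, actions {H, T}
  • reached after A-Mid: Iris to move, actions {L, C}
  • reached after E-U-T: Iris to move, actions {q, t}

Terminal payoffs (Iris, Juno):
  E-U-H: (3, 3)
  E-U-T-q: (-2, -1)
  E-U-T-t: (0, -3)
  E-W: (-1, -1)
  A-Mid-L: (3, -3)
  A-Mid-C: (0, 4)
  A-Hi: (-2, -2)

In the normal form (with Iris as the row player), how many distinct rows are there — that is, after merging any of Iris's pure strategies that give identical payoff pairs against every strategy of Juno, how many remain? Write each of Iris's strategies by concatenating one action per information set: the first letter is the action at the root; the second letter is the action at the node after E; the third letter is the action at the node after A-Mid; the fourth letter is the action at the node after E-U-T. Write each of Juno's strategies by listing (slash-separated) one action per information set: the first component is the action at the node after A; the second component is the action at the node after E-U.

5

Iris has 16 pure strategies: EULq, EULt, EUCq, EUCt, EWLq, EWLt, EWCq, EWCt, AULq, AULt, AUCq, AUCt, AWLq, AWLt, AWCq, AWCt. Columns: Mid/H, Mid/T, Hi/H, Hi/T.
{EULq, EUCq} → row (3,3) (-2,-1) (3,3) (-2,-1)
{EULt, EUCt} → row (3,3) (0,-3) (3,3) (0,-3)
{EWLq, EWLt, EWCq, EWCt} → row (-1,-1) (-1,-1) (-1,-1) (-1,-1)
{AULq, AULt, AWLq, AWLt} → row (3,-3) (3,-3) (-2,-2) (-2,-2)
{AUCq, AUCt, AWCq, AWCt} → row (0,4) (0,4) (-2,-2) (-2,-2)
That's 5 distinct rows out of 16 strategies.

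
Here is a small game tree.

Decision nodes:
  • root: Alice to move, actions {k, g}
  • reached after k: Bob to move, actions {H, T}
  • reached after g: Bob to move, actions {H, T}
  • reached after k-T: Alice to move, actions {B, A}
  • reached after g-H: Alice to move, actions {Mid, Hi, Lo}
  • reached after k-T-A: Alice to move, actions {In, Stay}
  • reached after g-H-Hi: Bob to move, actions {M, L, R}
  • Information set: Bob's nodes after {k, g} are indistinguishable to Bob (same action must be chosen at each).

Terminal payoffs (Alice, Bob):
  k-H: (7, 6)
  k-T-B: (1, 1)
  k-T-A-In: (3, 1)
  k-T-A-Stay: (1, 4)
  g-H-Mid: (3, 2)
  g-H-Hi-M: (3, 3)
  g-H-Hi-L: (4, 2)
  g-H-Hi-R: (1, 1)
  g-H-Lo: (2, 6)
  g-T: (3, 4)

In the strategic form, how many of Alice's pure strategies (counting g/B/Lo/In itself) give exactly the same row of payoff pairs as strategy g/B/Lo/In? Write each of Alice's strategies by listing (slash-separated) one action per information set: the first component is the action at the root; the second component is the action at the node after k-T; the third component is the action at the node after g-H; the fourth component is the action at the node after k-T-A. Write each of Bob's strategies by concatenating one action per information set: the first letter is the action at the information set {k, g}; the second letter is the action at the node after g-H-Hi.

Row for g/B/Lo/In (columns HM, HL, HR, TM, TL, TR): (2,6) (2,6) (2,6) (3,4) (3,4) (3,4).
Under g/B/Lo/In, Alice's choice at the node after k-T and at the node after k-T-A can never be reached regardless of what Bob does, so varying those choices leaves every outcome unchanged.
Holding the reachable choices fixed and varying the unreachable ones freely already gives 2 × 2 = 4 equivalent strategies.
No other strategy reproduces this row, so those 4 are the full class: g/B/Lo/In, g/B/Lo/Stay, g/A/Lo/In, g/A/Lo/Stay.

4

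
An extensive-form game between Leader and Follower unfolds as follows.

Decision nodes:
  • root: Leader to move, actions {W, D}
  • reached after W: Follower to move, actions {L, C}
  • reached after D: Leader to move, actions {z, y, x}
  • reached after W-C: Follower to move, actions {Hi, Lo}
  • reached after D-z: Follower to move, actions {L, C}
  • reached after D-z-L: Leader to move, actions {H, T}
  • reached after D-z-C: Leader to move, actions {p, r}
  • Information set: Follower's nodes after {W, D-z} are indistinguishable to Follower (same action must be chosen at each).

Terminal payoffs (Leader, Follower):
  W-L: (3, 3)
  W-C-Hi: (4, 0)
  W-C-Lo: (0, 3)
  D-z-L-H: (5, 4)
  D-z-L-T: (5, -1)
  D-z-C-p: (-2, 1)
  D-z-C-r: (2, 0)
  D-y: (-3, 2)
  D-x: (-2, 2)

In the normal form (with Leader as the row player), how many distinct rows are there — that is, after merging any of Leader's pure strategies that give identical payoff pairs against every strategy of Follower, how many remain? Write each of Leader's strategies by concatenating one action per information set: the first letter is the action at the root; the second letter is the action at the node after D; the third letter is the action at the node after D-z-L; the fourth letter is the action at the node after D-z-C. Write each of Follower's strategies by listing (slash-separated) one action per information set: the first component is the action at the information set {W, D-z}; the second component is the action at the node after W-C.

7

Leader has 24 pure strategies: WzHp, WzHr, WzTp, WzTr, WyHp, WyHr, WyTp, WyTr, WxHp, WxHr, WxTp, WxTr, DzHp, DzHr, DzTp, DzTr, DyHp, DyHr, DyTp, DyTr, DxHp, DxHr, DxTp, DxTr. Columns: L/Hi, L/Lo, C/Hi, C/Lo.
{WzHp, WzHr, WzTp, WzTr, WyHp, WyHr, WyTp, WyTr, WxHp, WxHr, WxTp, WxTr} → row (3,3) (3,3) (4,0) (0,3)
{DzHp} → row (5,4) (5,4) (-2,1) (-2,1)
{DzHr} → row (5,4) (5,4) (2,0) (2,0)
{DzTp} → row (5,-1) (5,-1) (-2,1) (-2,1)
{DzTr} → row (5,-1) (5,-1) (2,0) (2,0)
{DyHp, DyHr, DyTp, DyTr} → row (-3,2) (-3,2) (-3,2) (-3,2)
{DxHp, DxHr, DxTp, DxTr} → row (-2,2) (-2,2) (-2,2) (-2,2)
That's 7 distinct rows out of 24 strategies.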